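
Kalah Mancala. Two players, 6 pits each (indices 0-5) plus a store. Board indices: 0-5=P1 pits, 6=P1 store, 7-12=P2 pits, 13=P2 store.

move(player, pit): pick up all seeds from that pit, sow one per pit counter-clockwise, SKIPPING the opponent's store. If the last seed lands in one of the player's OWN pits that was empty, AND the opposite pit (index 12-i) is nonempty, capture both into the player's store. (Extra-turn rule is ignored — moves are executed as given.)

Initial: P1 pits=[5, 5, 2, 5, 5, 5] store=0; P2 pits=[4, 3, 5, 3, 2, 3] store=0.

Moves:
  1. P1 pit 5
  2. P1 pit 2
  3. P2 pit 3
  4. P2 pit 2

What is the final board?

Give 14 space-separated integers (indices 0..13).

Move 1: P1 pit5 -> P1=[5,5,2,5,5,0](1) P2=[5,4,6,4,2,3](0)
Move 2: P1 pit2 -> P1=[5,5,0,6,6,0](1) P2=[5,4,6,4,2,3](0)
Move 3: P2 pit3 -> P1=[6,5,0,6,6,0](1) P2=[5,4,6,0,3,4](1)
Move 4: P2 pit2 -> P1=[7,6,0,6,6,0](1) P2=[5,4,0,1,4,5](2)

Answer: 7 6 0 6 6 0 1 5 4 0 1 4 5 2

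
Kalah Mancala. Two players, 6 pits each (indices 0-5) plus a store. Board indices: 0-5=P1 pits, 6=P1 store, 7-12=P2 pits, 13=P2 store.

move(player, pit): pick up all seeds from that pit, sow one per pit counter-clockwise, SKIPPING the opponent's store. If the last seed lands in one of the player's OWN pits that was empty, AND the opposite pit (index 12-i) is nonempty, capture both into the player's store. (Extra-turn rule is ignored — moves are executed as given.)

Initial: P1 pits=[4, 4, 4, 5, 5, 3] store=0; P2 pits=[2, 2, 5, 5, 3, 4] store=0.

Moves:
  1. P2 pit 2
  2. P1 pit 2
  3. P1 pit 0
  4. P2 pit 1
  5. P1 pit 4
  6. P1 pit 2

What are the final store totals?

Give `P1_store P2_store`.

Move 1: P2 pit2 -> P1=[5,4,4,5,5,3](0) P2=[2,2,0,6,4,5](1)
Move 2: P1 pit2 -> P1=[5,4,0,6,6,4](1) P2=[2,2,0,6,4,5](1)
Move 3: P1 pit0 -> P1=[0,5,1,7,7,5](1) P2=[2,2,0,6,4,5](1)
Move 4: P2 pit1 -> P1=[0,5,1,7,7,5](1) P2=[2,0,1,7,4,5](1)
Move 5: P1 pit4 -> P1=[0,5,1,7,0,6](2) P2=[3,1,2,8,5,5](1)
Move 6: P1 pit2 -> P1=[0,5,0,8,0,6](2) P2=[3,1,2,8,5,5](1)

Answer: 2 1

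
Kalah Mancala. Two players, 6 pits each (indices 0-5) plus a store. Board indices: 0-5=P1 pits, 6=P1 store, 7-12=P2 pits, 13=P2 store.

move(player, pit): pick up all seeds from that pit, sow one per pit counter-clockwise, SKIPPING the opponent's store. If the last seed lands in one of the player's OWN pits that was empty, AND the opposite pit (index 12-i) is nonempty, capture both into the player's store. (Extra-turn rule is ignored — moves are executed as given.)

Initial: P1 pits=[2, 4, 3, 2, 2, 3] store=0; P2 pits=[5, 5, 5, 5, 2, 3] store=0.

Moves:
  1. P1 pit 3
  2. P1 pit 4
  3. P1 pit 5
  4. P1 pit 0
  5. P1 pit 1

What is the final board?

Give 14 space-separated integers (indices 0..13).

Move 1: P1 pit3 -> P1=[2,4,3,0,3,4](0) P2=[5,5,5,5,2,3](0)
Move 2: P1 pit4 -> P1=[2,4,3,0,0,5](1) P2=[6,5,5,5,2,3](0)
Move 3: P1 pit5 -> P1=[2,4,3,0,0,0](2) P2=[7,6,6,6,2,3](0)
Move 4: P1 pit0 -> P1=[0,5,4,0,0,0](2) P2=[7,6,6,6,2,3](0)
Move 5: P1 pit1 -> P1=[0,0,5,1,1,1](3) P2=[7,6,6,6,2,3](0)

Answer: 0 0 5 1 1 1 3 7 6 6 6 2 3 0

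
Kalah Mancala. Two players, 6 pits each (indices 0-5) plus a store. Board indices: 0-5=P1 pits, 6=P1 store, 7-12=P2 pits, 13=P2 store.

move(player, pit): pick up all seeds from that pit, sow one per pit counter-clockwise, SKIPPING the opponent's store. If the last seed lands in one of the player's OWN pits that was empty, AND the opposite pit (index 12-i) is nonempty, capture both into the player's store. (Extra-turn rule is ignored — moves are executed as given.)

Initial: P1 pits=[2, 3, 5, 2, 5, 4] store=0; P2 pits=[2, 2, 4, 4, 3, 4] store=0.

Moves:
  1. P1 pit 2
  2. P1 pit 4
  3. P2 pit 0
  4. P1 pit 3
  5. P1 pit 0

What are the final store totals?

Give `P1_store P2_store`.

Answer: 10 0

Derivation:
Move 1: P1 pit2 -> P1=[2,3,0,3,6,5](1) P2=[3,2,4,4,3,4](0)
Move 2: P1 pit4 -> P1=[2,3,0,3,0,6](2) P2=[4,3,5,5,3,4](0)
Move 3: P2 pit0 -> P1=[2,3,0,3,0,6](2) P2=[0,4,6,6,4,4](0)
Move 4: P1 pit3 -> P1=[2,3,0,0,1,7](3) P2=[0,4,6,6,4,4](0)
Move 5: P1 pit0 -> P1=[0,4,0,0,1,7](10) P2=[0,4,6,0,4,4](0)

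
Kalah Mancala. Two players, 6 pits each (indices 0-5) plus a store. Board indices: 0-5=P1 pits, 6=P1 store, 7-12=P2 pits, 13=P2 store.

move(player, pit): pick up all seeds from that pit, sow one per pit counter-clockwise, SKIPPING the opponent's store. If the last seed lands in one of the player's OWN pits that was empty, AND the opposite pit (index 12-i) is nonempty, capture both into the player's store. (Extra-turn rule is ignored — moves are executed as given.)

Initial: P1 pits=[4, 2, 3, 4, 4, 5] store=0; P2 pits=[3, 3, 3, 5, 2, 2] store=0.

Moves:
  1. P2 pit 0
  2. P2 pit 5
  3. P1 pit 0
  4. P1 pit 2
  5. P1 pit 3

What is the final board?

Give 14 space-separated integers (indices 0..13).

Move 1: P2 pit0 -> P1=[4,2,3,4,4,5](0) P2=[0,4,4,6,2,2](0)
Move 2: P2 pit5 -> P1=[5,2,3,4,4,5](0) P2=[0,4,4,6,2,0](1)
Move 3: P1 pit0 -> P1=[0,3,4,5,5,6](0) P2=[0,4,4,6,2,0](1)
Move 4: P1 pit2 -> P1=[0,3,0,6,6,7](1) P2=[0,4,4,6,2,0](1)
Move 5: P1 pit3 -> P1=[0,3,0,0,7,8](2) P2=[1,5,5,6,2,0](1)

Answer: 0 3 0 0 7 8 2 1 5 5 6 2 0 1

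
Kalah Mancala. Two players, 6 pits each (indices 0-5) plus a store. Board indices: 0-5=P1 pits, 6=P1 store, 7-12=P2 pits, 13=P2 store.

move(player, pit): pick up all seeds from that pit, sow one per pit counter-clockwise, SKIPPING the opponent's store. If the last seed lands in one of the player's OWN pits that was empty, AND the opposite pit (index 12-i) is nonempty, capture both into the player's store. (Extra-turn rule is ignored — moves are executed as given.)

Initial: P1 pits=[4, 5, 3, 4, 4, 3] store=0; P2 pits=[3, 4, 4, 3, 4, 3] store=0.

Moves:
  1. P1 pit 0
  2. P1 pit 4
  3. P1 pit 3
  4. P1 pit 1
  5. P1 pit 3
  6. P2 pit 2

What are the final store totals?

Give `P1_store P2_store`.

Move 1: P1 pit0 -> P1=[0,6,4,5,5,3](0) P2=[3,4,4,3,4,3](0)
Move 2: P1 pit4 -> P1=[0,6,4,5,0,4](1) P2=[4,5,5,3,4,3](0)
Move 3: P1 pit3 -> P1=[0,6,4,0,1,5](2) P2=[5,6,5,3,4,3](0)
Move 4: P1 pit1 -> P1=[0,0,5,1,2,6](3) P2=[6,6,5,3,4,3](0)
Move 5: P1 pit3 -> P1=[0,0,5,0,3,6](3) P2=[6,6,5,3,4,3](0)
Move 6: P2 pit2 -> P1=[1,0,5,0,3,6](3) P2=[6,6,0,4,5,4](1)

Answer: 3 1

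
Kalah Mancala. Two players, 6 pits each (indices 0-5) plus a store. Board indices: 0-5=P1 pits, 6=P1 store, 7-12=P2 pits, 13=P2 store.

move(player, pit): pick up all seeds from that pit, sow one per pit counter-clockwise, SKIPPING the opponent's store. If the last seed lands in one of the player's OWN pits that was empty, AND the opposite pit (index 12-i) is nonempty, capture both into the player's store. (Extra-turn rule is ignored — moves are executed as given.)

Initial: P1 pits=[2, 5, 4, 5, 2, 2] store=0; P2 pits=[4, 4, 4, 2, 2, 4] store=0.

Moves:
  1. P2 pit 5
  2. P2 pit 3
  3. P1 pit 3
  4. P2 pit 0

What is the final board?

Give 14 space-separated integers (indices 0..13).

Answer: 0 6 5 0 3 3 1 0 6 5 1 4 1 5

Derivation:
Move 1: P2 pit5 -> P1=[3,6,5,5,2,2](0) P2=[4,4,4,2,2,0](1)
Move 2: P2 pit3 -> P1=[0,6,5,5,2,2](0) P2=[4,4,4,0,3,0](5)
Move 3: P1 pit3 -> P1=[0,6,5,0,3,3](1) P2=[5,5,4,0,3,0](5)
Move 4: P2 pit0 -> P1=[0,6,5,0,3,3](1) P2=[0,6,5,1,4,1](5)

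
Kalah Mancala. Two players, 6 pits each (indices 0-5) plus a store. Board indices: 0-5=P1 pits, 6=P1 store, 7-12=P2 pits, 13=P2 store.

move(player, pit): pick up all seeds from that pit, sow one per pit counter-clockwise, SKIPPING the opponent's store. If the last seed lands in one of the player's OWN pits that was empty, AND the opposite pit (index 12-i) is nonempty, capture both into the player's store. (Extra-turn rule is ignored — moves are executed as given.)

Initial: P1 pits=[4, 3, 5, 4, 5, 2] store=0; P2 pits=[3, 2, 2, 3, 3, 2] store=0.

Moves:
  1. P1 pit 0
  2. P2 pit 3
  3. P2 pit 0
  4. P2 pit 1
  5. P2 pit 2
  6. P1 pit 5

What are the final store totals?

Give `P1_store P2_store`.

Move 1: P1 pit0 -> P1=[0,4,6,5,6,2](0) P2=[3,2,2,3,3,2](0)
Move 2: P2 pit3 -> P1=[0,4,6,5,6,2](0) P2=[3,2,2,0,4,3](1)
Move 3: P2 pit0 -> P1=[0,4,0,5,6,2](0) P2=[0,3,3,0,4,3](8)
Move 4: P2 pit1 -> P1=[0,4,0,5,6,2](0) P2=[0,0,4,1,5,3](8)
Move 5: P2 pit2 -> P1=[0,4,0,5,6,2](0) P2=[0,0,0,2,6,4](9)
Move 6: P1 pit5 -> P1=[0,4,0,5,6,0](1) P2=[1,0,0,2,6,4](9)

Answer: 1 9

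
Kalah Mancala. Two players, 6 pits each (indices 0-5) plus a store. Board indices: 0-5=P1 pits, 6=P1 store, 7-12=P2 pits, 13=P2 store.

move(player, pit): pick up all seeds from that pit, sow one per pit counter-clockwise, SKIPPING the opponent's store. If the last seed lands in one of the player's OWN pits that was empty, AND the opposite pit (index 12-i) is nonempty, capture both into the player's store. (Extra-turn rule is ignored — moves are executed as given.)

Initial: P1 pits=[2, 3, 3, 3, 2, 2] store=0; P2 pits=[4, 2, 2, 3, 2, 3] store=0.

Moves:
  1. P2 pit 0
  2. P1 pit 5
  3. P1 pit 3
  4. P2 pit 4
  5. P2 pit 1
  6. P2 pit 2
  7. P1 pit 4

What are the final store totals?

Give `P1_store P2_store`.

Move 1: P2 pit0 -> P1=[2,3,3,3,2,2](0) P2=[0,3,3,4,3,3](0)
Move 2: P1 pit5 -> P1=[2,3,3,3,2,0](1) P2=[1,3,3,4,3,3](0)
Move 3: P1 pit3 -> P1=[2,3,3,0,3,1](2) P2=[1,3,3,4,3,3](0)
Move 4: P2 pit4 -> P1=[3,3,3,0,3,1](2) P2=[1,3,3,4,0,4](1)
Move 5: P2 pit1 -> P1=[3,0,3,0,3,1](2) P2=[1,0,4,5,0,4](5)
Move 6: P2 pit2 -> P1=[3,0,3,0,3,1](2) P2=[1,0,0,6,1,5](6)
Move 7: P1 pit4 -> P1=[3,0,3,0,0,2](3) P2=[2,0,0,6,1,5](6)

Answer: 3 6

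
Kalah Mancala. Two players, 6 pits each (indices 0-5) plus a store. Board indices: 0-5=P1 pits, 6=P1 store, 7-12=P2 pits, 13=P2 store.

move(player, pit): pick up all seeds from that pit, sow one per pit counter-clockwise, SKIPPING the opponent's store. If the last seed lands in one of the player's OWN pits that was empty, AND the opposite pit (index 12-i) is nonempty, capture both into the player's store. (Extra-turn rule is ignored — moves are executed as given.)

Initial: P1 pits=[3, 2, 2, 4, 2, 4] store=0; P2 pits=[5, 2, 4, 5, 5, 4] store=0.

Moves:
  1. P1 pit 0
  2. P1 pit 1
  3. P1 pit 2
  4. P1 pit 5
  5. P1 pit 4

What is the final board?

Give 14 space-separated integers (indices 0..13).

Answer: 0 0 0 7 0 1 3 7 4 5 6 5 4 0

Derivation:
Move 1: P1 pit0 -> P1=[0,3,3,5,2,4](0) P2=[5,2,4,5,5,4](0)
Move 2: P1 pit1 -> P1=[0,0,4,6,3,4](0) P2=[5,2,4,5,5,4](0)
Move 3: P1 pit2 -> P1=[0,0,0,7,4,5](1) P2=[5,2,4,5,5,4](0)
Move 4: P1 pit5 -> P1=[0,0,0,7,4,0](2) P2=[6,3,5,6,5,4](0)
Move 5: P1 pit4 -> P1=[0,0,0,7,0,1](3) P2=[7,4,5,6,5,4](0)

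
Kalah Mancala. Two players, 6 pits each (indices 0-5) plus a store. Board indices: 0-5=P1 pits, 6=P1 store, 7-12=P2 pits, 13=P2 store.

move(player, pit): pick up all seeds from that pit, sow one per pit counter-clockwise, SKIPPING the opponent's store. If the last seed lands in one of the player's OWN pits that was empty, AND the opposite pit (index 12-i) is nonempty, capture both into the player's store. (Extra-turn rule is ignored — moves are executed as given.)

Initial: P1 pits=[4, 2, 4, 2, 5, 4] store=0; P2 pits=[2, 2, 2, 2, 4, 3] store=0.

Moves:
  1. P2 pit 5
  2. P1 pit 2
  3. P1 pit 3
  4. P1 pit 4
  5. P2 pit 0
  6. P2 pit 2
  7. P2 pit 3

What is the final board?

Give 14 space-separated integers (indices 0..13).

Move 1: P2 pit5 -> P1=[5,3,4,2,5,4](0) P2=[2,2,2,2,4,0](1)
Move 2: P1 pit2 -> P1=[5,3,0,3,6,5](1) P2=[2,2,2,2,4,0](1)
Move 3: P1 pit3 -> P1=[5,3,0,0,7,6](2) P2=[2,2,2,2,4,0](1)
Move 4: P1 pit4 -> P1=[5,3,0,0,0,7](3) P2=[3,3,3,3,5,0](1)
Move 5: P2 pit0 -> P1=[5,3,0,0,0,7](3) P2=[0,4,4,4,5,0](1)
Move 6: P2 pit2 -> P1=[5,3,0,0,0,7](3) P2=[0,4,0,5,6,1](2)
Move 7: P2 pit3 -> P1=[6,4,0,0,0,7](3) P2=[0,4,0,0,7,2](3)

Answer: 6 4 0 0 0 7 3 0 4 0 0 7 2 3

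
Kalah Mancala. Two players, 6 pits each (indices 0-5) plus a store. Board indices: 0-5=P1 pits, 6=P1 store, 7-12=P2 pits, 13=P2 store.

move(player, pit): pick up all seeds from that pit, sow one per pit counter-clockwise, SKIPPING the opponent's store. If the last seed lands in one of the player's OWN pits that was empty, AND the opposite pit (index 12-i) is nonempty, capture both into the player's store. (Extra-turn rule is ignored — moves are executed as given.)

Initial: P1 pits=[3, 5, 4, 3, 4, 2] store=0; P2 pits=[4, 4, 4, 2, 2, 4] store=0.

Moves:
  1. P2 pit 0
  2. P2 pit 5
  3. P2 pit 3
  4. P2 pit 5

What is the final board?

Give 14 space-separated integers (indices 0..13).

Answer: 4 6 5 3 4 2 0 0 5 5 0 4 0 3

Derivation:
Move 1: P2 pit0 -> P1=[3,5,4,3,4,2](0) P2=[0,5,5,3,3,4](0)
Move 2: P2 pit5 -> P1=[4,6,5,3,4,2](0) P2=[0,5,5,3,3,0](1)
Move 3: P2 pit3 -> P1=[4,6,5,3,4,2](0) P2=[0,5,5,0,4,1](2)
Move 4: P2 pit5 -> P1=[4,6,5,3,4,2](0) P2=[0,5,5,0,4,0](3)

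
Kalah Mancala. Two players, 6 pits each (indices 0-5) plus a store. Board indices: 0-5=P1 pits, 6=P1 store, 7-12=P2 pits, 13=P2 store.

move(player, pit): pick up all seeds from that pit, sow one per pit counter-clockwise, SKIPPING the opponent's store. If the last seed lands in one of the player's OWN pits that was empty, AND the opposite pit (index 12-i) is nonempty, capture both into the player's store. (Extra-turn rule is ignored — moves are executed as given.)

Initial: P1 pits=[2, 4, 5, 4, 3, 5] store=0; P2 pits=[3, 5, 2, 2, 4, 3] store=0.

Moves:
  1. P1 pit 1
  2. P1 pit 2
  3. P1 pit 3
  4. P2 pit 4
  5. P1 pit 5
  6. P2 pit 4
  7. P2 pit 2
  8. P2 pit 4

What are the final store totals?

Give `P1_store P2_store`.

Answer: 3 2

Derivation:
Move 1: P1 pit1 -> P1=[2,0,6,5,4,6](0) P2=[3,5,2,2,4,3](0)
Move 2: P1 pit2 -> P1=[2,0,0,6,5,7](1) P2=[4,6,2,2,4,3](0)
Move 3: P1 pit3 -> P1=[2,0,0,0,6,8](2) P2=[5,7,3,2,4,3](0)
Move 4: P2 pit4 -> P1=[3,1,0,0,6,8](2) P2=[5,7,3,2,0,4](1)
Move 5: P1 pit5 -> P1=[4,1,0,0,6,0](3) P2=[6,8,4,3,1,5](1)
Move 6: P2 pit4 -> P1=[4,1,0,0,6,0](3) P2=[6,8,4,3,0,6](1)
Move 7: P2 pit2 -> P1=[4,1,0,0,6,0](3) P2=[6,8,0,4,1,7](2)
Move 8: P2 pit4 -> P1=[4,1,0,0,6,0](3) P2=[6,8,0,4,0,8](2)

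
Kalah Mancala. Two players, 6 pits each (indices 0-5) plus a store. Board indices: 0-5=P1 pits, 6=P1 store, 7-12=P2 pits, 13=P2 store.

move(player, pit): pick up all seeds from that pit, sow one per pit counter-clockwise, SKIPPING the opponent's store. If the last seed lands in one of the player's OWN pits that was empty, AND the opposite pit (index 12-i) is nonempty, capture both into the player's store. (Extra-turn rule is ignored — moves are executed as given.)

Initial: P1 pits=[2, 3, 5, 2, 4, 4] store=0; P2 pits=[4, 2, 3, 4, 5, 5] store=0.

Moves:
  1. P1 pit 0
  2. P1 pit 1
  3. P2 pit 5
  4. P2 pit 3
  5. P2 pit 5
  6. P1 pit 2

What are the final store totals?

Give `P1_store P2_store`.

Move 1: P1 pit0 -> P1=[0,4,6,2,4,4](0) P2=[4,2,3,4,5,5](0)
Move 2: P1 pit1 -> P1=[0,0,7,3,5,5](0) P2=[4,2,3,4,5,5](0)
Move 3: P2 pit5 -> P1=[1,1,8,4,5,5](0) P2=[4,2,3,4,5,0](1)
Move 4: P2 pit3 -> P1=[2,1,8,4,5,5](0) P2=[4,2,3,0,6,1](2)
Move 5: P2 pit5 -> P1=[2,1,8,4,5,5](0) P2=[4,2,3,0,6,0](3)
Move 6: P1 pit2 -> P1=[2,1,0,5,6,6](1) P2=[5,3,4,1,6,0](3)

Answer: 1 3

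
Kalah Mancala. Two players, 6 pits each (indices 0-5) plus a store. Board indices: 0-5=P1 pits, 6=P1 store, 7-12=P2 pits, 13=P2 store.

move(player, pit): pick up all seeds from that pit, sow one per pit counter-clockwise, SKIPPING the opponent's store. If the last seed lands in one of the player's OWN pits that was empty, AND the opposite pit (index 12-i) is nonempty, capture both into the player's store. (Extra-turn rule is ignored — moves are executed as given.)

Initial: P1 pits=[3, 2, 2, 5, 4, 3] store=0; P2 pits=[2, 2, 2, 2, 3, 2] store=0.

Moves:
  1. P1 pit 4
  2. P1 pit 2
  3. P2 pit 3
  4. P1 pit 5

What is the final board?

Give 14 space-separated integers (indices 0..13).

Move 1: P1 pit4 -> P1=[3,2,2,5,0,4](1) P2=[3,3,2,2,3,2](0)
Move 2: P1 pit2 -> P1=[3,2,0,6,0,4](5) P2=[3,0,2,2,3,2](0)
Move 3: P2 pit3 -> P1=[3,2,0,6,0,4](5) P2=[3,0,2,0,4,3](0)
Move 4: P1 pit5 -> P1=[3,2,0,6,0,0](6) P2=[4,1,3,0,4,3](0)

Answer: 3 2 0 6 0 0 6 4 1 3 0 4 3 0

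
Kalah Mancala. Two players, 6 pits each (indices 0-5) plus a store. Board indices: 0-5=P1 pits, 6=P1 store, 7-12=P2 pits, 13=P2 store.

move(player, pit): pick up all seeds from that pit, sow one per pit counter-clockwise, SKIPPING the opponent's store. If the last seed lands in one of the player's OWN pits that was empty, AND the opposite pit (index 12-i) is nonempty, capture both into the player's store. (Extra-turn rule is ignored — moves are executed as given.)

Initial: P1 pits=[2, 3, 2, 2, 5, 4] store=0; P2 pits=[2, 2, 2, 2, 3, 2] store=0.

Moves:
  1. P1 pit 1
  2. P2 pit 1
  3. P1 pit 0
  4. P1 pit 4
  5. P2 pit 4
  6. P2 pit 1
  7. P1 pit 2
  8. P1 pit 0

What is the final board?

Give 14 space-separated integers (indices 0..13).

Answer: 0 2 0 4 1 6 2 3 0 5 4 0 3 1

Derivation:
Move 1: P1 pit1 -> P1=[2,0,3,3,6,4](0) P2=[2,2,2,2,3,2](0)
Move 2: P2 pit1 -> P1=[2,0,3,3,6,4](0) P2=[2,0,3,3,3,2](0)
Move 3: P1 pit0 -> P1=[0,1,4,3,6,4](0) P2=[2,0,3,3,3,2](0)
Move 4: P1 pit4 -> P1=[0,1,4,3,0,5](1) P2=[3,1,4,4,3,2](0)
Move 5: P2 pit4 -> P1=[1,1,4,3,0,5](1) P2=[3,1,4,4,0,3](1)
Move 6: P2 pit1 -> P1=[1,1,4,3,0,5](1) P2=[3,0,5,4,0,3](1)
Move 7: P1 pit2 -> P1=[1,1,0,4,1,6](2) P2=[3,0,5,4,0,3](1)
Move 8: P1 pit0 -> P1=[0,2,0,4,1,6](2) P2=[3,0,5,4,0,3](1)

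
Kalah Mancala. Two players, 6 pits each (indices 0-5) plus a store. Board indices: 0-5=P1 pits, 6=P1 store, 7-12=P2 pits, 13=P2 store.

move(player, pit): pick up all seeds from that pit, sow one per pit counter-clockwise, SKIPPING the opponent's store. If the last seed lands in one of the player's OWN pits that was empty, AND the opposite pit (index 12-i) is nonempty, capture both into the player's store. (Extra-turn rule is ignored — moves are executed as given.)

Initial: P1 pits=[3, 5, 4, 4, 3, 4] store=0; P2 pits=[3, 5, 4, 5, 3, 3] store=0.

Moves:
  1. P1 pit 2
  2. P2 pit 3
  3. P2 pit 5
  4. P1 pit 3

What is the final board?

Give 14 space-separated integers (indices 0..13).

Answer: 5 7 1 0 5 6 2 4 6 4 0 4 0 2

Derivation:
Move 1: P1 pit2 -> P1=[3,5,0,5,4,5](1) P2=[3,5,4,5,3,3](0)
Move 2: P2 pit3 -> P1=[4,6,0,5,4,5](1) P2=[3,5,4,0,4,4](1)
Move 3: P2 pit5 -> P1=[5,7,1,5,4,5](1) P2=[3,5,4,0,4,0](2)
Move 4: P1 pit3 -> P1=[5,7,1,0,5,6](2) P2=[4,6,4,0,4,0](2)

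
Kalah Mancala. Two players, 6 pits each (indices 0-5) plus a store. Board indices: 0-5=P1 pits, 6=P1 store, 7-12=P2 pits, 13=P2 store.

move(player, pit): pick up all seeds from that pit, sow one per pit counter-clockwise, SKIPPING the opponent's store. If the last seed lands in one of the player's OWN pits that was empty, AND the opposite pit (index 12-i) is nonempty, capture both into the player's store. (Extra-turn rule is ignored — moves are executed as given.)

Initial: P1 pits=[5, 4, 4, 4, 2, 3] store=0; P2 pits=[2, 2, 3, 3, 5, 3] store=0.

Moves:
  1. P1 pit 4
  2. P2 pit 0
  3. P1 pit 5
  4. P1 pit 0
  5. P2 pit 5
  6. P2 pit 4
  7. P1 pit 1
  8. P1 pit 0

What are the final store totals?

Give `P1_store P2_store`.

Move 1: P1 pit4 -> P1=[5,4,4,4,0,4](1) P2=[2,2,3,3,5,3](0)
Move 2: P2 pit0 -> P1=[5,4,4,4,0,4](1) P2=[0,3,4,3,5,3](0)
Move 3: P1 pit5 -> P1=[5,4,4,4,0,0](2) P2=[1,4,5,3,5,3](0)
Move 4: P1 pit0 -> P1=[0,5,5,5,1,0](4) P2=[0,4,5,3,5,3](0)
Move 5: P2 pit5 -> P1=[1,6,5,5,1,0](4) P2=[0,4,5,3,5,0](1)
Move 6: P2 pit4 -> P1=[2,7,6,5,1,0](4) P2=[0,4,5,3,0,1](2)
Move 7: P1 pit1 -> P1=[2,0,7,6,2,1](5) P2=[1,5,5,3,0,1](2)
Move 8: P1 pit0 -> P1=[0,1,8,6,2,1](5) P2=[1,5,5,3,0,1](2)

Answer: 5 2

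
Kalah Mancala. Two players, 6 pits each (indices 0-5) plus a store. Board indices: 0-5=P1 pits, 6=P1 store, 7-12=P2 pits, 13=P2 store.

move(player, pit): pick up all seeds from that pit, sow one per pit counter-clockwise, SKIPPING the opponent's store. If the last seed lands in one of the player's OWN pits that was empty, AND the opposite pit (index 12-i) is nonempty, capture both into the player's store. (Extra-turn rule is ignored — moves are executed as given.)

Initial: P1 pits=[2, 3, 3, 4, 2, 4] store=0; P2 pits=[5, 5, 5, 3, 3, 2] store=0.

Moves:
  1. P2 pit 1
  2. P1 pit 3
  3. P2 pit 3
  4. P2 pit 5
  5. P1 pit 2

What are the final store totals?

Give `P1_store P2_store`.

Answer: 2 3

Derivation:
Move 1: P2 pit1 -> P1=[2,3,3,4,2,4](0) P2=[5,0,6,4,4,3](1)
Move 2: P1 pit3 -> P1=[2,3,3,0,3,5](1) P2=[6,0,6,4,4,3](1)
Move 3: P2 pit3 -> P1=[3,3,3,0,3,5](1) P2=[6,0,6,0,5,4](2)
Move 4: P2 pit5 -> P1=[4,4,4,0,3,5](1) P2=[6,0,6,0,5,0](3)
Move 5: P1 pit2 -> P1=[4,4,0,1,4,6](2) P2=[6,0,6,0,5,0](3)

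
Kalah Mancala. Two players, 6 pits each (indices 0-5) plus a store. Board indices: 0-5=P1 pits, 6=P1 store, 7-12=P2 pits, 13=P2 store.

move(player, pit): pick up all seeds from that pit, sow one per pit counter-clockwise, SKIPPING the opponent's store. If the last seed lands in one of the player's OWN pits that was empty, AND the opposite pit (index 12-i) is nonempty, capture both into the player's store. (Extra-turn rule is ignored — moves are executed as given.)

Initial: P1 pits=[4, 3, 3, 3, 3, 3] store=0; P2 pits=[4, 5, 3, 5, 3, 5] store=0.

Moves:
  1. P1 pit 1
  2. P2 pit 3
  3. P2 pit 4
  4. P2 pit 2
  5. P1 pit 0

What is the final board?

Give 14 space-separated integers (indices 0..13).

Move 1: P1 pit1 -> P1=[4,0,4,4,4,3](0) P2=[4,5,3,5,3,5](0)
Move 2: P2 pit3 -> P1=[5,1,4,4,4,3](0) P2=[4,5,3,0,4,6](1)
Move 3: P2 pit4 -> P1=[6,2,4,4,4,3](0) P2=[4,5,3,0,0,7](2)
Move 4: P2 pit2 -> P1=[6,2,4,4,4,3](0) P2=[4,5,0,1,1,8](2)
Move 5: P1 pit0 -> P1=[0,3,5,5,5,4](1) P2=[4,5,0,1,1,8](2)

Answer: 0 3 5 5 5 4 1 4 5 0 1 1 8 2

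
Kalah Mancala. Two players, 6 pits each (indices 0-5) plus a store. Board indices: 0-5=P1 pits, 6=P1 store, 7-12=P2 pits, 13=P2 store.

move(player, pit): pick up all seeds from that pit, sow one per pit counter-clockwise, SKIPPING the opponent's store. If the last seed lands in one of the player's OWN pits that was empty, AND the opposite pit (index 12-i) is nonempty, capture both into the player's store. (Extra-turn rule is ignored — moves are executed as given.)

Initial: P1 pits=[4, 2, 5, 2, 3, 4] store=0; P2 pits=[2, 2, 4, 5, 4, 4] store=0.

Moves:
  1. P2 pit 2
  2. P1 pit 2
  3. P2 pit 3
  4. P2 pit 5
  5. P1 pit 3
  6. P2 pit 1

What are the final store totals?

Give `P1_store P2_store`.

Answer: 2 6

Derivation:
Move 1: P2 pit2 -> P1=[4,2,5,2,3,4](0) P2=[2,2,0,6,5,5](1)
Move 2: P1 pit2 -> P1=[4,2,0,3,4,5](1) P2=[3,2,0,6,5,5](1)
Move 3: P2 pit3 -> P1=[5,3,1,3,4,5](1) P2=[3,2,0,0,6,6](2)
Move 4: P2 pit5 -> P1=[6,4,2,4,5,5](1) P2=[3,2,0,0,6,0](3)
Move 5: P1 pit3 -> P1=[6,4,2,0,6,6](2) P2=[4,2,0,0,6,0](3)
Move 6: P2 pit1 -> P1=[6,4,0,0,6,6](2) P2=[4,0,1,0,6,0](6)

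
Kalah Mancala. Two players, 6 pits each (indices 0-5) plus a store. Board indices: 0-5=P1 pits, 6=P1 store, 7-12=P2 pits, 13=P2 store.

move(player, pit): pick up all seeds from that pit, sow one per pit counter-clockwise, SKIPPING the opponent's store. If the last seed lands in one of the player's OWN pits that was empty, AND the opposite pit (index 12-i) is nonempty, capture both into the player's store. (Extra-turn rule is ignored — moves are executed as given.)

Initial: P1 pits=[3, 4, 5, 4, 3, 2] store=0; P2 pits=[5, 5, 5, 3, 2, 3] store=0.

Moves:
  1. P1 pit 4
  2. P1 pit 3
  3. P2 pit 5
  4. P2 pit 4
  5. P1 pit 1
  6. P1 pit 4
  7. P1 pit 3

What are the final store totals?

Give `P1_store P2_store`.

Move 1: P1 pit4 -> P1=[3,4,5,4,0,3](1) P2=[6,5,5,3,2,3](0)
Move 2: P1 pit3 -> P1=[3,4,5,0,1,4](2) P2=[7,5,5,3,2,3](0)
Move 3: P2 pit5 -> P1=[4,5,5,0,1,4](2) P2=[7,5,5,3,2,0](1)
Move 4: P2 pit4 -> P1=[4,5,5,0,1,4](2) P2=[7,5,5,3,0,1](2)
Move 5: P1 pit1 -> P1=[4,0,6,1,2,5](3) P2=[7,5,5,3,0,1](2)
Move 6: P1 pit4 -> P1=[4,0,6,1,0,6](4) P2=[7,5,5,3,0,1](2)
Move 7: P1 pit3 -> P1=[4,0,6,0,0,6](10) P2=[7,0,5,3,0,1](2)

Answer: 10 2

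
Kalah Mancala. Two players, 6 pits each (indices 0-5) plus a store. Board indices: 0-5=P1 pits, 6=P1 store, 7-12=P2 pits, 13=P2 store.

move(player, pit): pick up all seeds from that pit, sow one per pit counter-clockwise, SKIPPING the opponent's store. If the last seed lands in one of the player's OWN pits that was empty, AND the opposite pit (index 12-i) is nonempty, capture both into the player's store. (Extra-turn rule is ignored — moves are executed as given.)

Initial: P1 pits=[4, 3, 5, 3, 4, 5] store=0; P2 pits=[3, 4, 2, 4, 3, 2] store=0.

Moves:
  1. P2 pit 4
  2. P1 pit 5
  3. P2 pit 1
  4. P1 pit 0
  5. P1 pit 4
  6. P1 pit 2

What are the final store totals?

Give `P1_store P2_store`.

Answer: 8 2

Derivation:
Move 1: P2 pit4 -> P1=[5,3,5,3,4,5](0) P2=[3,4,2,4,0,3](1)
Move 2: P1 pit5 -> P1=[5,3,5,3,4,0](1) P2=[4,5,3,5,0,3](1)
Move 3: P2 pit1 -> P1=[5,3,5,3,4,0](1) P2=[4,0,4,6,1,4](2)
Move 4: P1 pit0 -> P1=[0,4,6,4,5,0](6) P2=[0,0,4,6,1,4](2)
Move 5: P1 pit4 -> P1=[0,4,6,4,0,1](7) P2=[1,1,5,6,1,4](2)
Move 6: P1 pit2 -> P1=[0,4,0,5,1,2](8) P2=[2,2,5,6,1,4](2)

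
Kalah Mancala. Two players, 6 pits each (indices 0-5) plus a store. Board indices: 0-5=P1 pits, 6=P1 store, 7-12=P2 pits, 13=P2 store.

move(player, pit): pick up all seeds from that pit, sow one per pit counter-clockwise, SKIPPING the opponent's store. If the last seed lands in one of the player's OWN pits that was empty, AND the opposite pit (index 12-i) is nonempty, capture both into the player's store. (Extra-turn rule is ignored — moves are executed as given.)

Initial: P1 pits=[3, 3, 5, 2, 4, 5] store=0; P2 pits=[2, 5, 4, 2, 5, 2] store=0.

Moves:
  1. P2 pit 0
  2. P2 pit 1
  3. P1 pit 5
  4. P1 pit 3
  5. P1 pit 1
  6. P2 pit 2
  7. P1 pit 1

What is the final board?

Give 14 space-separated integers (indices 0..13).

Move 1: P2 pit0 -> P1=[3,3,5,2,4,5](0) P2=[0,6,5,2,5,2](0)
Move 2: P2 pit1 -> P1=[4,3,5,2,4,5](0) P2=[0,0,6,3,6,3](1)
Move 3: P1 pit5 -> P1=[4,3,5,2,4,0](1) P2=[1,1,7,4,6,3](1)
Move 4: P1 pit3 -> P1=[4,3,5,0,5,0](3) P2=[0,1,7,4,6,3](1)
Move 5: P1 pit1 -> P1=[4,0,6,1,6,0](3) P2=[0,1,7,4,6,3](1)
Move 6: P2 pit2 -> P1=[5,1,7,1,6,0](3) P2=[0,1,0,5,7,4](2)
Move 7: P1 pit1 -> P1=[5,0,8,1,6,0](3) P2=[0,1,0,5,7,4](2)

Answer: 5 0 8 1 6 0 3 0 1 0 5 7 4 2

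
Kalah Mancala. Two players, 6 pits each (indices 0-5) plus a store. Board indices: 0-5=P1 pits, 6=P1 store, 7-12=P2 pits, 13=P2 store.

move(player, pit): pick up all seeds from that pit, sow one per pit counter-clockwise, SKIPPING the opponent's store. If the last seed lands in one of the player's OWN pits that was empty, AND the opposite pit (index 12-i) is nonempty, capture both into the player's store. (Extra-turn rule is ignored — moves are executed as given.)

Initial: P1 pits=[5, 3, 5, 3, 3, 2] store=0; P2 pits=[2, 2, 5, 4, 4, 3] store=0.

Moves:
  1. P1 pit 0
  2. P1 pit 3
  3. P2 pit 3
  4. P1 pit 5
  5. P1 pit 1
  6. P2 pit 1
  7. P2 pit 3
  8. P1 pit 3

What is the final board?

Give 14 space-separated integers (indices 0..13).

Move 1: P1 pit0 -> P1=[0,4,6,4,4,3](0) P2=[2,2,5,4,4,3](0)
Move 2: P1 pit3 -> P1=[0,4,6,0,5,4](1) P2=[3,2,5,4,4,3](0)
Move 3: P2 pit3 -> P1=[1,4,6,0,5,4](1) P2=[3,2,5,0,5,4](1)
Move 4: P1 pit5 -> P1=[1,4,6,0,5,0](2) P2=[4,3,6,0,5,4](1)
Move 5: P1 pit1 -> P1=[1,0,7,1,6,0](7) P2=[0,3,6,0,5,4](1)
Move 6: P2 pit1 -> P1=[1,0,7,1,6,0](7) P2=[0,0,7,1,6,4](1)
Move 7: P2 pit3 -> P1=[1,0,7,1,6,0](7) P2=[0,0,7,0,7,4](1)
Move 8: P1 pit3 -> P1=[1,0,7,0,7,0](7) P2=[0,0,7,0,7,4](1)

Answer: 1 0 7 0 7 0 7 0 0 7 0 7 4 1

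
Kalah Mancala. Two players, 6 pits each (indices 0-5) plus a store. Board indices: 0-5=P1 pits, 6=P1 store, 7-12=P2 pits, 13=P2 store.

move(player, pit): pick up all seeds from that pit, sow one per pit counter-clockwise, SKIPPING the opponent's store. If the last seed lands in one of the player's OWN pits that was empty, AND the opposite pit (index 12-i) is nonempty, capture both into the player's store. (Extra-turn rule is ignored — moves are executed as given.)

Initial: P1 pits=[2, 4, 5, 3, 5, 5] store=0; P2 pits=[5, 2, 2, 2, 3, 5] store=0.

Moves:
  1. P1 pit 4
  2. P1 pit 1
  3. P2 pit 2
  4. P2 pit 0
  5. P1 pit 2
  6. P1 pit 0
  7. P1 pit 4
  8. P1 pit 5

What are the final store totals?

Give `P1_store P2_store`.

Answer: 9 1

Derivation:
Move 1: P1 pit4 -> P1=[2,4,5,3,0,6](1) P2=[6,3,3,2,3,5](0)
Move 2: P1 pit1 -> P1=[2,0,6,4,1,7](1) P2=[6,3,3,2,3,5](0)
Move 3: P2 pit2 -> P1=[2,0,6,4,1,7](1) P2=[6,3,0,3,4,6](0)
Move 4: P2 pit0 -> P1=[2,0,6,4,1,7](1) P2=[0,4,1,4,5,7](1)
Move 5: P1 pit2 -> P1=[2,0,0,5,2,8](2) P2=[1,5,1,4,5,7](1)
Move 6: P1 pit0 -> P1=[0,1,0,5,2,8](7) P2=[1,5,1,0,5,7](1)
Move 7: P1 pit4 -> P1=[0,1,0,5,0,9](8) P2=[1,5,1,0,5,7](1)
Move 8: P1 pit5 -> P1=[1,2,0,5,0,0](9) P2=[2,6,2,1,6,8](1)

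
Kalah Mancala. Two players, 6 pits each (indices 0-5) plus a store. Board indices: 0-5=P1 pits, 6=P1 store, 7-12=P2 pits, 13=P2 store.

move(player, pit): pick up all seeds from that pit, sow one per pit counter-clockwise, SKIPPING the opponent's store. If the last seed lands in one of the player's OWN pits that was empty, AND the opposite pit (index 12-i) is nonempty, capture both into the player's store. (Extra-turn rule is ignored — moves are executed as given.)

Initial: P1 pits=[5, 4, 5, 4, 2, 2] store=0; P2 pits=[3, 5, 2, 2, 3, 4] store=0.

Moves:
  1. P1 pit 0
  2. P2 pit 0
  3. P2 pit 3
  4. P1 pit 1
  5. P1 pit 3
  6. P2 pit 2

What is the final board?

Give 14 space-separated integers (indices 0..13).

Move 1: P1 pit0 -> P1=[0,5,6,5,3,3](0) P2=[3,5,2,2,3,4](0)
Move 2: P2 pit0 -> P1=[0,5,6,5,3,3](0) P2=[0,6,3,3,3,4](0)
Move 3: P2 pit3 -> P1=[0,5,6,5,3,3](0) P2=[0,6,3,0,4,5](1)
Move 4: P1 pit1 -> P1=[0,0,7,6,4,4](1) P2=[0,6,3,0,4,5](1)
Move 5: P1 pit3 -> P1=[0,0,7,0,5,5](2) P2=[1,7,4,0,4,5](1)
Move 6: P2 pit2 -> P1=[0,0,7,0,5,5](2) P2=[1,7,0,1,5,6](2)

Answer: 0 0 7 0 5 5 2 1 7 0 1 5 6 2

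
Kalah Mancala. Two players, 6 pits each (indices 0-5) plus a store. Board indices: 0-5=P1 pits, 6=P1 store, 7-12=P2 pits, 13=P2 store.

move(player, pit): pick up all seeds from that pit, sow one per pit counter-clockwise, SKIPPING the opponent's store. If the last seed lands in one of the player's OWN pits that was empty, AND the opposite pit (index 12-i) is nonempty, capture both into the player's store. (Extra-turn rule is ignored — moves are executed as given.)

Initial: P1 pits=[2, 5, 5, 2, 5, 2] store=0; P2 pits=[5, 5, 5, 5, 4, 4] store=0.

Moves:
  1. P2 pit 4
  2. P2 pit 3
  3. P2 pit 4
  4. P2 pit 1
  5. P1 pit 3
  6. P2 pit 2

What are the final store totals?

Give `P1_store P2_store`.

Answer: 0 4

Derivation:
Move 1: P2 pit4 -> P1=[3,6,5,2,5,2](0) P2=[5,5,5,5,0,5](1)
Move 2: P2 pit3 -> P1=[4,7,5,2,5,2](0) P2=[5,5,5,0,1,6](2)
Move 3: P2 pit4 -> P1=[4,7,5,2,5,2](0) P2=[5,5,5,0,0,7](2)
Move 4: P2 pit1 -> P1=[4,7,5,2,5,2](0) P2=[5,0,6,1,1,8](3)
Move 5: P1 pit3 -> P1=[4,7,5,0,6,3](0) P2=[5,0,6,1,1,8](3)
Move 6: P2 pit2 -> P1=[5,8,5,0,6,3](0) P2=[5,0,0,2,2,9](4)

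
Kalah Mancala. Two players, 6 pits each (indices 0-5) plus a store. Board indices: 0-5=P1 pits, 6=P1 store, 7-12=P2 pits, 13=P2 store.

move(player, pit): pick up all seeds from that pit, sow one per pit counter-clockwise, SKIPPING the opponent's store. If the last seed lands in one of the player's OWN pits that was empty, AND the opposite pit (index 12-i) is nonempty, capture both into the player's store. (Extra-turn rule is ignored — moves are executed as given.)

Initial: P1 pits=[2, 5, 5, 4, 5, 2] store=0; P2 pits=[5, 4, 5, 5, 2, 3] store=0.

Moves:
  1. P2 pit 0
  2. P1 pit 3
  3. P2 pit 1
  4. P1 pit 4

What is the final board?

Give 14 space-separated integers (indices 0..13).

Answer: 2 5 5 0 0 4 2 2 1 8 8 4 5 1

Derivation:
Move 1: P2 pit0 -> P1=[2,5,5,4,5,2](0) P2=[0,5,6,6,3,4](0)
Move 2: P1 pit3 -> P1=[2,5,5,0,6,3](1) P2=[1,5,6,6,3,4](0)
Move 3: P2 pit1 -> P1=[2,5,5,0,6,3](1) P2=[1,0,7,7,4,5](1)
Move 4: P1 pit4 -> P1=[2,5,5,0,0,4](2) P2=[2,1,8,8,4,5](1)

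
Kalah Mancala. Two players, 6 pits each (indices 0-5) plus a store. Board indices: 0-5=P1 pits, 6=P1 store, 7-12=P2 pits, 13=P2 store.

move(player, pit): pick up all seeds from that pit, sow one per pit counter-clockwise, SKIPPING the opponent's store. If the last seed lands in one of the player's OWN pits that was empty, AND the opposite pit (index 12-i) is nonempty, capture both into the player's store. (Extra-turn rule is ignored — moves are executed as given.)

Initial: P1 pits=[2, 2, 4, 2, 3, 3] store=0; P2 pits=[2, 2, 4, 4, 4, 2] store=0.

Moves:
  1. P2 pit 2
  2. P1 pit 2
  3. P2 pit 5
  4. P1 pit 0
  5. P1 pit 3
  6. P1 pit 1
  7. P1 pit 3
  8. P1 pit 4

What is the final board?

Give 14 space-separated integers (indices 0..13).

Move 1: P2 pit2 -> P1=[2,2,4,2,3,3](0) P2=[2,2,0,5,5,3](1)
Move 2: P1 pit2 -> P1=[2,2,0,3,4,4](1) P2=[2,2,0,5,5,3](1)
Move 3: P2 pit5 -> P1=[3,3,0,3,4,4](1) P2=[2,2,0,5,5,0](2)
Move 4: P1 pit0 -> P1=[0,4,1,4,4,4](1) P2=[2,2,0,5,5,0](2)
Move 5: P1 pit3 -> P1=[0,4,1,0,5,5](2) P2=[3,2,0,5,5,0](2)
Move 6: P1 pit1 -> P1=[0,0,2,1,6,6](2) P2=[3,2,0,5,5,0](2)
Move 7: P1 pit3 -> P1=[0,0,2,0,7,6](2) P2=[3,2,0,5,5,0](2)
Move 8: P1 pit4 -> P1=[0,0,2,0,0,7](3) P2=[4,3,1,6,6,0](2)

Answer: 0 0 2 0 0 7 3 4 3 1 6 6 0 2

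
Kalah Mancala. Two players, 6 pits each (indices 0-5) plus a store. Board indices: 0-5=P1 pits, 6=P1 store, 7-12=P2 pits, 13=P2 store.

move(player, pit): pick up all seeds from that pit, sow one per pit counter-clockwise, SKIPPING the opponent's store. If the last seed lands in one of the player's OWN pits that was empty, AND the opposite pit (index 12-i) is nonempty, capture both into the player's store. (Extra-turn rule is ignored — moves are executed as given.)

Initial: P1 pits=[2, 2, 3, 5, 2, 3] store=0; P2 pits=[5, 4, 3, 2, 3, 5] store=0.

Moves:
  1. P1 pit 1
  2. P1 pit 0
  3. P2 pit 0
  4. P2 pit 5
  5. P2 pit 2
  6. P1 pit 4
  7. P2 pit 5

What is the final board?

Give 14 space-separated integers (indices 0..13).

Move 1: P1 pit1 -> P1=[2,0,4,6,2,3](0) P2=[5,4,3,2,3,5](0)
Move 2: P1 pit0 -> P1=[0,1,5,6,2,3](0) P2=[5,4,3,2,3,5](0)
Move 3: P2 pit0 -> P1=[0,1,5,6,2,3](0) P2=[0,5,4,3,4,6](0)
Move 4: P2 pit5 -> P1=[1,2,6,7,3,3](0) P2=[0,5,4,3,4,0](1)
Move 5: P2 pit2 -> P1=[1,2,6,7,3,3](0) P2=[0,5,0,4,5,1](2)
Move 6: P1 pit4 -> P1=[1,2,6,7,0,4](1) P2=[1,5,0,4,5,1](2)
Move 7: P2 pit5 -> P1=[1,2,6,7,0,4](1) P2=[1,5,0,4,5,0](3)

Answer: 1 2 6 7 0 4 1 1 5 0 4 5 0 3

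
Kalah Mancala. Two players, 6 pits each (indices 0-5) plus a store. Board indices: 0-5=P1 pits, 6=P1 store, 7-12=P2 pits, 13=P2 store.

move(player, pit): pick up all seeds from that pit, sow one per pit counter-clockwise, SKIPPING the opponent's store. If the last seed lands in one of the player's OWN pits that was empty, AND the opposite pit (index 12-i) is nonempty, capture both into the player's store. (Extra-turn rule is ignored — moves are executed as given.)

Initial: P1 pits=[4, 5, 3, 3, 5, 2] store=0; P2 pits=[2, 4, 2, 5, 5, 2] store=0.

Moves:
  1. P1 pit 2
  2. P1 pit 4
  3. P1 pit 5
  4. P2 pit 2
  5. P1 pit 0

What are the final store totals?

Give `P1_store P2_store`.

Move 1: P1 pit2 -> P1=[4,5,0,4,6,3](0) P2=[2,4,2,5,5,2](0)
Move 2: P1 pit4 -> P1=[4,5,0,4,0,4](1) P2=[3,5,3,6,5,2](0)
Move 3: P1 pit5 -> P1=[4,5,0,4,0,0](2) P2=[4,6,4,6,5,2](0)
Move 4: P2 pit2 -> P1=[4,5,0,4,0,0](2) P2=[4,6,0,7,6,3](1)
Move 5: P1 pit0 -> P1=[0,6,1,5,0,0](9) P2=[4,0,0,7,6,3](1)

Answer: 9 1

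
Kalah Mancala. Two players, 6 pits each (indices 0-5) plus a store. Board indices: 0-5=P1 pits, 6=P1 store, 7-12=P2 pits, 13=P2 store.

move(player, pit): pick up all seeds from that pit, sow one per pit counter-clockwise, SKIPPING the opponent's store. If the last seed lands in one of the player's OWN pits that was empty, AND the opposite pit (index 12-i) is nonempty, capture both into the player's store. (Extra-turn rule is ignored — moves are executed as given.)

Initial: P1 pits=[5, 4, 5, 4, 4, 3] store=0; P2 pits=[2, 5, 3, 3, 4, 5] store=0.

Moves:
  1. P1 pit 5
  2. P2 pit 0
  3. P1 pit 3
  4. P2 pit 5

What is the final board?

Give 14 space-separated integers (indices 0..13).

Answer: 6 5 6 1 5 1 2 1 7 4 4 4 0 1

Derivation:
Move 1: P1 pit5 -> P1=[5,4,5,4,4,0](1) P2=[3,6,3,3,4,5](0)
Move 2: P2 pit0 -> P1=[5,4,5,4,4,0](1) P2=[0,7,4,4,4,5](0)
Move 3: P1 pit3 -> P1=[5,4,5,0,5,1](2) P2=[1,7,4,4,4,5](0)
Move 4: P2 pit5 -> P1=[6,5,6,1,5,1](2) P2=[1,7,4,4,4,0](1)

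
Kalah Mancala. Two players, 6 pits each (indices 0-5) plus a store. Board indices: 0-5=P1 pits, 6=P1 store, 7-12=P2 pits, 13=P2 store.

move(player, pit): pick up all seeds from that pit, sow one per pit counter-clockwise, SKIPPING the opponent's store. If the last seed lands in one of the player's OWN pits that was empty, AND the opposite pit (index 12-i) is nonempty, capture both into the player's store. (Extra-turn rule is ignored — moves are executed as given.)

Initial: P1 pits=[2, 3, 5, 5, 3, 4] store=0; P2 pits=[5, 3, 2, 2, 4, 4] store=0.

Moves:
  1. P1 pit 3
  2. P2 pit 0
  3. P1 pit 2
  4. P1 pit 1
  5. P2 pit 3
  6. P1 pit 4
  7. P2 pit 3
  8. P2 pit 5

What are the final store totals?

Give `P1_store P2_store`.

Move 1: P1 pit3 -> P1=[2,3,5,0,4,5](1) P2=[6,4,2,2,4,4](0)
Move 2: P2 pit0 -> P1=[2,3,5,0,4,5](1) P2=[0,5,3,3,5,5](1)
Move 3: P1 pit2 -> P1=[2,3,0,1,5,6](2) P2=[1,5,3,3,5,5](1)
Move 4: P1 pit1 -> P1=[2,0,1,2,6,6](2) P2=[1,5,3,3,5,5](1)
Move 5: P2 pit3 -> P1=[2,0,1,2,6,6](2) P2=[1,5,3,0,6,6](2)
Move 6: P1 pit4 -> P1=[2,0,1,2,0,7](3) P2=[2,6,4,1,6,6](2)
Move 7: P2 pit3 -> P1=[2,0,1,2,0,7](3) P2=[2,6,4,0,7,6](2)
Move 8: P2 pit5 -> P1=[3,1,2,3,1,7](3) P2=[2,6,4,0,7,0](3)

Answer: 3 3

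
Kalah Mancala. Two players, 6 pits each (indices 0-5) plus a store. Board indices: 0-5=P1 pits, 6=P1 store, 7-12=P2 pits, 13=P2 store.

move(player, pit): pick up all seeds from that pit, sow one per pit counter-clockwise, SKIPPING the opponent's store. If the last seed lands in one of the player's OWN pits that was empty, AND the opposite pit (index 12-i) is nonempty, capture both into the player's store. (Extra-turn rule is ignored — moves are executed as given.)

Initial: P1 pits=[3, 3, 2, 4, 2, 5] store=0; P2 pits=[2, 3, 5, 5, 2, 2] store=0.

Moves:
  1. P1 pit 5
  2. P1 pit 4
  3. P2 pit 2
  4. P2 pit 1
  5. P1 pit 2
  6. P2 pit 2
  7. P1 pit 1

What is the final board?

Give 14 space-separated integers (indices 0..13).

Answer: 4 0 1 6 2 2 2 3 0 0 9 4 4 1

Derivation:
Move 1: P1 pit5 -> P1=[3,3,2,4,2,0](1) P2=[3,4,6,6,2,2](0)
Move 2: P1 pit4 -> P1=[3,3,2,4,0,1](2) P2=[3,4,6,6,2,2](0)
Move 3: P2 pit2 -> P1=[4,4,2,4,0,1](2) P2=[3,4,0,7,3,3](1)
Move 4: P2 pit1 -> P1=[4,4,2,4,0,1](2) P2=[3,0,1,8,4,4](1)
Move 5: P1 pit2 -> P1=[4,4,0,5,1,1](2) P2=[3,0,1,8,4,4](1)
Move 6: P2 pit2 -> P1=[4,4,0,5,1,1](2) P2=[3,0,0,9,4,4](1)
Move 7: P1 pit1 -> P1=[4,0,1,6,2,2](2) P2=[3,0,0,9,4,4](1)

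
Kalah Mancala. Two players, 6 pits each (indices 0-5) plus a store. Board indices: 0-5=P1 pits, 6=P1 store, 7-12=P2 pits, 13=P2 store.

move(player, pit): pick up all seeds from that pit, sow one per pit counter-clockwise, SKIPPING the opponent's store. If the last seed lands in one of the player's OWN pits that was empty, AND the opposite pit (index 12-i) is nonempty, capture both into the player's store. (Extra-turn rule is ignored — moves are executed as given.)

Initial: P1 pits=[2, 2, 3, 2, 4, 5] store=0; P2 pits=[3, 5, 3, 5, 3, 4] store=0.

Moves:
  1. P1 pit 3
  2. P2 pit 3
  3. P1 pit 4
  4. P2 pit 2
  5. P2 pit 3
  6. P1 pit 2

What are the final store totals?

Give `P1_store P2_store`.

Move 1: P1 pit3 -> P1=[2,2,3,0,5,6](0) P2=[3,5,3,5,3,4](0)
Move 2: P2 pit3 -> P1=[3,3,3,0,5,6](0) P2=[3,5,3,0,4,5](1)
Move 3: P1 pit4 -> P1=[3,3,3,0,0,7](1) P2=[4,6,4,0,4,5](1)
Move 4: P2 pit2 -> P1=[3,3,3,0,0,7](1) P2=[4,6,0,1,5,6](2)
Move 5: P2 pit3 -> P1=[3,3,3,0,0,7](1) P2=[4,6,0,0,6,6](2)
Move 6: P1 pit2 -> P1=[3,3,0,1,1,8](1) P2=[4,6,0,0,6,6](2)

Answer: 1 2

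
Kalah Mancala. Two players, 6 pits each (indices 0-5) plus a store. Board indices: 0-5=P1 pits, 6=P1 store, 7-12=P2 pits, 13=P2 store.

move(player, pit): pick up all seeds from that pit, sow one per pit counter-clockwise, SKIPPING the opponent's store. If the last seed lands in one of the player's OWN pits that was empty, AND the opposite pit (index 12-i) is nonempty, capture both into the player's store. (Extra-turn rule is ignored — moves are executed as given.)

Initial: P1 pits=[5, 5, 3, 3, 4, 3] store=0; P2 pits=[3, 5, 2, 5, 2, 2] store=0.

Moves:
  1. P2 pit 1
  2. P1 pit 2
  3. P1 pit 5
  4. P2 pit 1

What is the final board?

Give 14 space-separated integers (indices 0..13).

Move 1: P2 pit1 -> P1=[5,5,3,3,4,3](0) P2=[3,0,3,6,3,3](1)
Move 2: P1 pit2 -> P1=[5,5,0,4,5,4](0) P2=[3,0,3,6,3,3](1)
Move 3: P1 pit5 -> P1=[5,5,0,4,5,0](1) P2=[4,1,4,6,3,3](1)
Move 4: P2 pit1 -> P1=[5,5,0,4,5,0](1) P2=[4,0,5,6,3,3](1)

Answer: 5 5 0 4 5 0 1 4 0 5 6 3 3 1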